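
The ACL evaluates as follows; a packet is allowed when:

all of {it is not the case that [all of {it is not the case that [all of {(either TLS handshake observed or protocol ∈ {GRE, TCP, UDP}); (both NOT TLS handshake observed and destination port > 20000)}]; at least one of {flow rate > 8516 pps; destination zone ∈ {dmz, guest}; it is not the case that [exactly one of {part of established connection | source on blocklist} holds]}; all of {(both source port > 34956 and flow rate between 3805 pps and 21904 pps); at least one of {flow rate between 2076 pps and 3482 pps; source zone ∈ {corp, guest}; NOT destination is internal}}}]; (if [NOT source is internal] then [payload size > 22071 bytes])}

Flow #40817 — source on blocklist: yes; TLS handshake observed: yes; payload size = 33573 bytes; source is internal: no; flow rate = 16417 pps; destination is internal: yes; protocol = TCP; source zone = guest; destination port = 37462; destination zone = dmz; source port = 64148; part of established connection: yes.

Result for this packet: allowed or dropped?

Atomic conditions:
  TLS handshake observed: yes → true
  protocol ∈ {GRE, TCP, UDP}: TCP is in the set → true
  NOT TLS handshake observed: yes → false
  destination port > 20000: 37462 > 20000 is true
  flow rate > 8516 pps: 16417 > 8516 is true
  destination zone ∈ {dmz, guest}: dmz is in the set → true
  part of established connection: yes → true
  source on blocklist: yes → true
  source port > 34956: 64148 > 34956 is true
  flow rate between 3805 pps and 21904 pps: 16417 in [3805, 21904] is true
  flow rate between 2076 pps and 3482 pps: 16417 in [2076, 3482] is false
  source zone ∈ {corp, guest}: guest is in the set → true
  NOT destination is internal: yes → false
  NOT source is internal: no → true
  payload size > 22071 bytes: 33573 > 22071 is true
Combine:
[1.1.1.1.1] true OR true = true
[1.1.1.1.2] false AND true = false
[1.1.1.1] true AND false = false
[1.1.1] NOT false = true
[1.1.2.3.1] exactly-one(true, true) = false
[1.1.2.3] NOT false = true
[1.1.2] true OR true OR true = true
[1.1.3.1] true AND true = true
[1.1.3.2] false OR true OR false = true
[1.1.3] true AND true = true
[1.1] true AND true AND true = true
[1] NOT true = false
[2] true → true = true
[root] false AND true = false
Overall: false → dropped

Dropped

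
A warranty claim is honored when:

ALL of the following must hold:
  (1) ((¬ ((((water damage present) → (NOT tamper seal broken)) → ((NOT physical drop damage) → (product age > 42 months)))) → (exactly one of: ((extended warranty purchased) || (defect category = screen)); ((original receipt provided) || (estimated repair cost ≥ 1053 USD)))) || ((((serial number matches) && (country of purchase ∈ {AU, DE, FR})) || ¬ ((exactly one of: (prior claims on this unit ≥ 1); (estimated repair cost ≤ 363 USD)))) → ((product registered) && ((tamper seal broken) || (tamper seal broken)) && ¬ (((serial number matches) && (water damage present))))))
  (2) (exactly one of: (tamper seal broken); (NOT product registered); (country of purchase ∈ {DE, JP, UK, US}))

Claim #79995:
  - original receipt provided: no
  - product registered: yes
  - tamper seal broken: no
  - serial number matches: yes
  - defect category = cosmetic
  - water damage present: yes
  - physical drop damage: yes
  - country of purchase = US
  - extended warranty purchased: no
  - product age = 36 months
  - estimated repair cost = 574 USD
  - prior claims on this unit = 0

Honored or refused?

Honored

Atomic conditions:
  water damage present: yes → true
  NOT tamper seal broken: no → true
  NOT physical drop damage: yes → false
  product age > 42 months: 36 > 42 is false
  extended warranty purchased: no → false
  defect category = screen: cosmetic == screen is false
  original receipt provided: no → false
  estimated repair cost ≥ 1053 USD: 574 ≥ 1053 is false
  serial number matches: yes → true
  country of purchase ∈ {AU, DE, FR}: US is not in the set → false
  prior claims on this unit ≥ 1: 0 ≥ 1 is false
  estimated repair cost ≤ 363 USD: 574 ≤ 363 is false
  product registered: yes → true
  tamper seal broken: no → false
  NOT product registered: yes → false
  country of purchase ∈ {DE, JP, UK, US}: US is in the set → true
Combine:
[1.1.1.1.1] true → true = true
[1.1.1.1.2] false → false (antecedent false ⇒ implication holds) = true
[1.1.1.1] true → true = true
[1.1.1] NOT true = false
[1.1.2.1] false OR false = false
[1.1.2.2] false OR false = false
[1.1.2] exactly-one(false, false) = false
[1.1] false → false (antecedent false ⇒ implication holds) = true
[1.2.1.1] true AND false = false
[1.2.1.2.1] exactly-one(false, false) = false
[1.2.1.2] NOT false = true
[1.2.1] false OR true = true
[1.2.2.2] false OR false = false
[1.2.2.3.1] true AND true = true
[1.2.2.3] NOT true = false
[1.2.2] true AND false AND false = false
[1.2] true → false = false
[1] true OR false = true
[2] exactly-one(false, false, true) = true
[root] true AND true = true
Overall: true → honored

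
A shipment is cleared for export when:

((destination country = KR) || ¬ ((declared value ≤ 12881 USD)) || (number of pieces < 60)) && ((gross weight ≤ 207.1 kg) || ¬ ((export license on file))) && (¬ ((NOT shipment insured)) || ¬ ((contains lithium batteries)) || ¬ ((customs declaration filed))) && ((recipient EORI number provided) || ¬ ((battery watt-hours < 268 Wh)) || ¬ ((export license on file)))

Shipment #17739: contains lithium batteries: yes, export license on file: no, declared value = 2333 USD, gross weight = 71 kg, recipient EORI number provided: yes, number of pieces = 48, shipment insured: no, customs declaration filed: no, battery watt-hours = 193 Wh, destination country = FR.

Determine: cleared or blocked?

Atomic conditions:
  destination country = KR: FR == KR is false
  declared value ≤ 12881 USD: 2333 ≤ 12881 is true
  number of pieces < 60: 48 < 60 is true
  gross weight ≤ 207.1 kg: 71 ≤ 207.1 is true
  export license on file: no → false
  NOT shipment insured: no → true
  contains lithium batteries: yes → true
  customs declaration filed: no → false
  recipient EORI number provided: yes → true
  battery watt-hours < 268 Wh: 193 < 268 is true
Combine:
[1.2] NOT true = false
[1] false OR false OR true = true
[2.2] NOT false = true
[2] true OR true = true
[3.1] NOT true = false
[3.2] NOT true = false
[3.3] NOT false = true
[3] false OR false OR true = true
[4.2] NOT true = false
[4.3] NOT false = true
[4] true OR false OR true = true
[root] true AND true AND true AND true = true
Overall: true → cleared

Cleared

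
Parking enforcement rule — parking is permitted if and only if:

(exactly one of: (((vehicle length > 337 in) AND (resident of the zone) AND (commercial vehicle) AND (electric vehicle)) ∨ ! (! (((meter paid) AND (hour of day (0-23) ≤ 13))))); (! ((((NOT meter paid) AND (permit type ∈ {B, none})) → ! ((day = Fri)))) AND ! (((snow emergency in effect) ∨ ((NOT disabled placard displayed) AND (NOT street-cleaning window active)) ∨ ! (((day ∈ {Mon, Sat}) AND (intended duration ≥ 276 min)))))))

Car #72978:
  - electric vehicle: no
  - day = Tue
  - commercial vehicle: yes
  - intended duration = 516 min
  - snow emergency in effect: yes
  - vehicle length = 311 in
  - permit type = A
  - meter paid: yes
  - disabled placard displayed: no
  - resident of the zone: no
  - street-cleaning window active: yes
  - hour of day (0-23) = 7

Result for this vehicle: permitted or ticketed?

Atomic conditions:
  vehicle length > 337 in: 311 > 337 is false
  resident of the zone: no → false
  commercial vehicle: yes → true
  electric vehicle: no → false
  meter paid: yes → true
  hour of day (0-23) ≤ 13: 7 ≤ 13 is true
  NOT meter paid: yes → false
  permit type ∈ {B, none}: A is not in the set → false
  day = Fri: Tue == Fri is false
  snow emergency in effect: yes → true
  NOT disabled placard displayed: no → true
  NOT street-cleaning window active: yes → false
  day ∈ {Mon, Sat}: Tue is not in the set → false
  intended duration ≥ 276 min: 516 ≥ 276 is true
Combine:
[1.1] false AND false AND true AND false = false
[1.2.1.1] true AND true = true
[1.2.1] NOT true = false
[1.2] NOT false = true
[1] false OR true = true
[2.1.1.1] false AND false = false
[2.1.1.2] NOT false = true
[2.1.1] false → true (antecedent false ⇒ implication holds) = true
[2.1] NOT true = false
[2.2.1.2] true AND false = false
[2.2.1.3.1] false AND true = false
[2.2.1.3] NOT false = true
[2.2.1] true OR false OR true = true
[2.2] NOT true = false
[2] false AND false = false
[root] exactly-one(true, false) = true
Overall: true → permitted

Permitted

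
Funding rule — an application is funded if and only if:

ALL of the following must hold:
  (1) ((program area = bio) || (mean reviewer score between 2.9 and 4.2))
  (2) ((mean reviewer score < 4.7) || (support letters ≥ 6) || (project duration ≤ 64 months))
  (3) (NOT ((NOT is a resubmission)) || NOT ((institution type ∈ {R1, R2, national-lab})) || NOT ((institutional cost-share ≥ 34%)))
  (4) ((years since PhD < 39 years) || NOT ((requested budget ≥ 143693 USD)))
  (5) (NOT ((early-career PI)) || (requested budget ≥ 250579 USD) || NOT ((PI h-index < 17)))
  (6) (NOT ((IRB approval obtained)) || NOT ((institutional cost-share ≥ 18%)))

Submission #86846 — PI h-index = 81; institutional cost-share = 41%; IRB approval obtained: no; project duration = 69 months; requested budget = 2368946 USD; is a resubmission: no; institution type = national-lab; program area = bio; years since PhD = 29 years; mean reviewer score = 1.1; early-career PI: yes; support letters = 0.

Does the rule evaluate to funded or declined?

Atomic conditions:
  program area = bio: bio == bio is true
  mean reviewer score between 2.9 and 4.2: 1.1 in [2.9, 4.2] is false
  mean reviewer score < 4.7: 1.1 < 4.7 is true
  support letters ≥ 6: 0 ≥ 6 is false
  project duration ≤ 64 months: 69 ≤ 64 is false
  NOT is a resubmission: no → true
  institution type ∈ {R1, R2, national-lab}: national-lab is in the set → true
  institutional cost-share ≥ 34%: 41 ≥ 34 is true
  years since PhD < 39 years: 29 < 39 is true
  requested budget ≥ 143693 USD: 2368946 ≥ 143693 is true
  early-career PI: yes → true
  requested budget ≥ 250579 USD: 2368946 ≥ 250579 is true
  PI h-index < 17: 81 < 17 is false
  IRB approval obtained: no → false
  institutional cost-share ≥ 18%: 41 ≥ 18 is true
Combine:
[1] true OR false = true
[2] true OR false OR false = true
[3.1] NOT true = false
[3.2] NOT true = false
[3.3] NOT true = false
[3] false OR false OR false = false
[4.2] NOT true = false
[4] true OR false = true
[5.1] NOT true = false
[5.3] NOT false = true
[5] false OR true OR true = true
[6.1] NOT false = true
[6.2] NOT true = false
[6] true OR false = true
[root] true AND true AND false AND true AND true AND true = false
Overall: false → declined

Declined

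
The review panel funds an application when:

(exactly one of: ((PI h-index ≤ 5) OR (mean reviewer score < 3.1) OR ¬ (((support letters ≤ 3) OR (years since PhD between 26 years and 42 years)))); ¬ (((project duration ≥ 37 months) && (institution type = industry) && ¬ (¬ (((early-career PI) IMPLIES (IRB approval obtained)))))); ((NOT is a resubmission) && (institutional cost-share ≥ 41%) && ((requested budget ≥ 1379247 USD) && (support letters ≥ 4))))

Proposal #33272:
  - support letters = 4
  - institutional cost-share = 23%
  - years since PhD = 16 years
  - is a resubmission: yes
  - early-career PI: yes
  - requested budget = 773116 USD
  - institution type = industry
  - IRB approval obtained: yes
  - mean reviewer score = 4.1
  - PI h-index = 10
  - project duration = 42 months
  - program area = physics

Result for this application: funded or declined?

Funded

Atomic conditions:
  PI h-index ≤ 5: 10 ≤ 5 is false
  mean reviewer score < 3.1: 4.1 < 3.1 is false
  support letters ≤ 3: 4 ≤ 3 is false
  years since PhD between 26 years and 42 years: 16 in [26, 42] is false
  project duration ≥ 37 months: 42 ≥ 37 is true
  institution type = industry: industry == industry is true
  early-career PI: yes → true
  IRB approval obtained: yes → true
  NOT is a resubmission: yes → false
  institutional cost-share ≥ 41%: 23 ≥ 41 is false
  requested budget ≥ 1379247 USD: 773116 ≥ 1379247 is false
  support letters ≥ 4: 4 ≥ 4 is true
Combine:
[1.3.1] false OR false = false
[1.3] NOT false = true
[1] false OR false OR true = true
[2.1.3.1.1] true → true = true
[2.1.3.1] NOT true = false
[2.1.3] NOT false = true
[2.1] true AND true AND true = true
[2] NOT true = false
[3.3] false AND true = false
[3] false AND false AND false = false
[root] exactly-one(true, false, false) = true
Overall: true → funded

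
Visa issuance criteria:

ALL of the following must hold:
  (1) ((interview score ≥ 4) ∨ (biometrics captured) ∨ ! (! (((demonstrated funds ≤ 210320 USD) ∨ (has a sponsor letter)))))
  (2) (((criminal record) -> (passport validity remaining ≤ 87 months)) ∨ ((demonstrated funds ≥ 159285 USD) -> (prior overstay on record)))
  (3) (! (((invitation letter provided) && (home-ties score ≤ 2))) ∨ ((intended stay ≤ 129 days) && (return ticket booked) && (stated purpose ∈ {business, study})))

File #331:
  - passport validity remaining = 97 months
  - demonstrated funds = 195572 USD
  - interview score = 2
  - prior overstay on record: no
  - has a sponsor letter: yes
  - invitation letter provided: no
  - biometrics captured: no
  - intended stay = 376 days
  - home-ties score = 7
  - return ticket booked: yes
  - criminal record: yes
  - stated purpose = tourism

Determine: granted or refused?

Atomic conditions:
  interview score ≥ 4: 2 ≥ 4 is false
  biometrics captured: no → false
  demonstrated funds ≤ 210320 USD: 195572 ≤ 210320 is true
  has a sponsor letter: yes → true
  criminal record: yes → true
  passport validity remaining ≤ 87 months: 97 ≤ 87 is false
  demonstrated funds ≥ 159285 USD: 195572 ≥ 159285 is true
  prior overstay on record: no → false
  invitation letter provided: no → false
  home-ties score ≤ 2: 7 ≤ 2 is false
  intended stay ≤ 129 days: 376 ≤ 129 is false
  return ticket booked: yes → true
  stated purpose ∈ {business, study}: tourism is not in the set → false
Combine:
[1.3.1.1] true OR true = true
[1.3.1] NOT true = false
[1.3] NOT false = true
[1] false OR false OR true = true
[2.1] true → false = false
[2.2] true → false = false
[2] false OR false = false
[3.1.1] false AND false = false
[3.1] NOT false = true
[3.2] false AND true AND false = false
[3] true OR false = true
[root] true AND false AND true = false
Overall: false → refused

Refused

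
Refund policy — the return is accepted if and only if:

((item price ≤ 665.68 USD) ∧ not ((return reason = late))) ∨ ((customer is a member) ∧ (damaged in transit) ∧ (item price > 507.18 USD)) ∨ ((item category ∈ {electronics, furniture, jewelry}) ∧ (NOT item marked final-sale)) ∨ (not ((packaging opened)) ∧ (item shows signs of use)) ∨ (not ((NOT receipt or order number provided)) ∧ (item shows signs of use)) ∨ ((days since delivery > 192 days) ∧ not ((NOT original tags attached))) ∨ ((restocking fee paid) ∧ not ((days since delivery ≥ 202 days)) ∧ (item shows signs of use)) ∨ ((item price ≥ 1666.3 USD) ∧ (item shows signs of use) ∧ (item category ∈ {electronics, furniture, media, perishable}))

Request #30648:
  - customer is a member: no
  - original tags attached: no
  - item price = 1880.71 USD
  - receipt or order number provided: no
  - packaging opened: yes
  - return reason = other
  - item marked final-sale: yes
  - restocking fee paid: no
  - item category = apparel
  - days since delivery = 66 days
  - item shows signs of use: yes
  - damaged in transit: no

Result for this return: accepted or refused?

Atomic conditions:
  item price ≤ 665.68 USD: 1880.71 ≤ 665.68 is false
  return reason = late: other == late is false
  customer is a member: no → false
  damaged in transit: no → false
  item price > 507.18 USD: 1880.71 > 507.18 is true
  item category ∈ {electronics, furniture, jewelry}: apparel is not in the set → false
  NOT item marked final-sale: yes → false
  packaging opened: yes → true
  item shows signs of use: yes → true
  NOT receipt or order number provided: no → true
  days since delivery > 192 days: 66 > 192 is false
  NOT original tags attached: no → true
  restocking fee paid: no → false
  days since delivery ≥ 202 days: 66 ≥ 202 is false
  item price ≥ 1666.3 USD: 1880.71 ≥ 1666.3 is true
  item category ∈ {electronics, furniture, media, perishable}: apparel is not in the set → false
Combine:
[1.2] NOT false = true
[1] false AND true = false
[2] false AND false AND true = false
[3] false AND false = false
[4.1] NOT true = false
[4] false AND true = false
[5.1] NOT true = false
[5] false AND true = false
[6.2] NOT true = false
[6] false AND false = false
[7.2] NOT false = true
[7] false AND true AND true = false
[8] true AND true AND false = false
[root] false OR false OR false OR false OR false OR false OR false OR false = false
Overall: false → refused

Refused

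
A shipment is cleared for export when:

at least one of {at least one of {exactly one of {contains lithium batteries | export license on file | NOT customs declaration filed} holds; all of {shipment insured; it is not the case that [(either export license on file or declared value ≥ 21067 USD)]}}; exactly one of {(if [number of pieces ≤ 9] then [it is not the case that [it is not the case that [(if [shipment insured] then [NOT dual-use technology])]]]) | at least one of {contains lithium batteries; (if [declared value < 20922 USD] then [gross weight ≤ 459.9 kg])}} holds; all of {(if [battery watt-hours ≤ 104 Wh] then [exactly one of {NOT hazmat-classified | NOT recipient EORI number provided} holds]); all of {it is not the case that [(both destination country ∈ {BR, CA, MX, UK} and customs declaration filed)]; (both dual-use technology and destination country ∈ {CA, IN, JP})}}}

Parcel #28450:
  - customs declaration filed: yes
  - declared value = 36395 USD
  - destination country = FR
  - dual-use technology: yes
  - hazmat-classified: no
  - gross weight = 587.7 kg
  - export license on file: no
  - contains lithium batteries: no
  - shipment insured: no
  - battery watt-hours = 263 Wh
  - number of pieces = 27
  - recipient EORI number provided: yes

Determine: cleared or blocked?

Blocked

Atomic conditions:
  contains lithium batteries: no → false
  export license on file: no → false
  NOT customs declaration filed: yes → false
  shipment insured: no → false
  declared value ≥ 21067 USD: 36395 ≥ 21067 is true
  number of pieces ≤ 9: 27 ≤ 9 is false
  NOT dual-use technology: yes → false
  declared value < 20922 USD: 36395 < 20922 is false
  gross weight ≤ 459.9 kg: 587.7 ≤ 459.9 is false
  battery watt-hours ≤ 104 Wh: 263 ≤ 104 is false
  NOT hazmat-classified: no → true
  NOT recipient EORI number provided: yes → false
  destination country ∈ {BR, CA, MX, UK}: FR is not in the set → false
  customs declaration filed: yes → true
  dual-use technology: yes → true
  destination country ∈ {CA, IN, JP}: FR is not in the set → false
Combine:
[1.1] exactly-one(false, false, false) = false
[1.2.2.1] false OR true = true
[1.2.2] NOT true = false
[1.2] false AND false = false
[1] false OR false = false
[2.1.2.1.1] false → false (antecedent false ⇒ implication holds) = true
[2.1.2.1] NOT true = false
[2.1.2] NOT false = true
[2.1] false → true (antecedent false ⇒ implication holds) = true
[2.2.2] false → false (antecedent false ⇒ implication holds) = true
[2.2] false OR true = true
[2] exactly-one(true, true) = false
[3.1.2] exactly-one(true, false) = true
[3.1] false → true (antecedent false ⇒ implication holds) = true
[3.2.1.1] false AND true = false
[3.2.1] NOT false = true
[3.2.2] true AND false = false
[3.2] true AND false = false
[3] true AND false = false
[root] false OR false OR false = false
Overall: false → blocked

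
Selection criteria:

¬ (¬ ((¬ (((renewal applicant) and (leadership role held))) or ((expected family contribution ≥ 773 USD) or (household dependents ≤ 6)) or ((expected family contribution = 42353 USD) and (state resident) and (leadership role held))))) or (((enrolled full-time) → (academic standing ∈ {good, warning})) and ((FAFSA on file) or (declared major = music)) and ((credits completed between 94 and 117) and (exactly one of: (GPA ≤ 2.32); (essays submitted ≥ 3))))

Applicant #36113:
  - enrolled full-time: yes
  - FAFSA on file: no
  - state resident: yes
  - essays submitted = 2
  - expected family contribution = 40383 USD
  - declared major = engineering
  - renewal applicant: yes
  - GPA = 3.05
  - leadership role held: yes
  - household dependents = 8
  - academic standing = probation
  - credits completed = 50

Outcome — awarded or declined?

Atomic conditions:
  renewal applicant: yes → true
  leadership role held: yes → true
  expected family contribution ≥ 773 USD: 40383 ≥ 773 is true
  household dependents ≤ 6: 8 ≤ 6 is false
  expected family contribution = 42353 USD: 40383 == 42353 is false
  state resident: yes → true
  enrolled full-time: yes → true
  academic standing ∈ {good, warning}: probation is not in the set → false
  FAFSA on file: no → false
  declared major = music: engineering == music is false
  credits completed between 94 and 117: 50 in [94, 117] is false
  GPA ≤ 2.32: 3.05 ≤ 2.32 is false
  essays submitted ≥ 3: 2 ≥ 3 is false
Combine:
[1.1.1.1.1] true AND true = true
[1.1.1.1] NOT true = false
[1.1.1.2] true OR false = true
[1.1.1.3] false AND true AND true = false
[1.1.1] false OR true OR false = true
[1.1] NOT true = false
[1] NOT false = true
[2.1] true → false = false
[2.2] false OR false = false
[2.3.2] exactly-one(false, false) = false
[2.3] false AND false = false
[2] false AND false AND false = false
[root] true OR false = true
Overall: true → awarded

Awarded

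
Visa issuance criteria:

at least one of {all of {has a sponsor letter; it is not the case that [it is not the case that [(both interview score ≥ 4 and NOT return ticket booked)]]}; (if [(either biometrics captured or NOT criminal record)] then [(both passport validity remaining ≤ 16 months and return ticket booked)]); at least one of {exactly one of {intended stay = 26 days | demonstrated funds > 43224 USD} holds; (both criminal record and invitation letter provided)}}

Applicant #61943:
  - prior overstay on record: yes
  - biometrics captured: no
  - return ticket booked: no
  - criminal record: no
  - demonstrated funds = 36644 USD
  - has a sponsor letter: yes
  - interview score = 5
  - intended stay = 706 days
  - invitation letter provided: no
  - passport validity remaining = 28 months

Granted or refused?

Granted

Atomic conditions:
  has a sponsor letter: yes → true
  interview score ≥ 4: 5 ≥ 4 is true
  NOT return ticket booked: no → true
  biometrics captured: no → false
  NOT criminal record: no → true
  passport validity remaining ≤ 16 months: 28 ≤ 16 is false
  return ticket booked: no → false
  intended stay = 26 days: 706 == 26 is false
  demonstrated funds > 43224 USD: 36644 > 43224 is false
  criminal record: no → false
  invitation letter provided: no → false
Combine:
[1.2.1.1] true AND true = true
[1.2.1] NOT true = false
[1.2] NOT false = true
[1] true AND true = true
[2.1] false OR true = true
[2.2] false AND false = false
[2] true → false = false
[3.1] exactly-one(false, false) = false
[3.2] false AND false = false
[3] false OR false = false
[root] true OR false OR false = true
Overall: true → granted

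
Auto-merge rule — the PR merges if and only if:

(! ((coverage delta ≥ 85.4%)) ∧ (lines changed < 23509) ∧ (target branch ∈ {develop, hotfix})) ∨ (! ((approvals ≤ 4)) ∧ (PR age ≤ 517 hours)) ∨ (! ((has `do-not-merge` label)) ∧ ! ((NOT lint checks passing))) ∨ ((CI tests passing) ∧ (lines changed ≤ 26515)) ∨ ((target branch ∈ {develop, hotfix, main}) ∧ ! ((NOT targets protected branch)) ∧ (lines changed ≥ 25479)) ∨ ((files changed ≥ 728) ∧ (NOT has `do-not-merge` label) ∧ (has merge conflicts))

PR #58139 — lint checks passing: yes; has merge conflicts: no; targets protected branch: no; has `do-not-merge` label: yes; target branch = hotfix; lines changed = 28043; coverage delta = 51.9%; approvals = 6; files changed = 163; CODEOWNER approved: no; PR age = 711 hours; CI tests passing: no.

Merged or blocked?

Atomic conditions:
  coverage delta ≥ 85.4%: 51.9 ≥ 85.4 is false
  lines changed < 23509: 28043 < 23509 is false
  target branch ∈ {develop, hotfix}: hotfix is in the set → true
  approvals ≤ 4: 6 ≤ 4 is false
  PR age ≤ 517 hours: 711 ≤ 517 is false
  has `do-not-merge` label: yes → true
  NOT lint checks passing: yes → false
  CI tests passing: no → false
  lines changed ≤ 26515: 28043 ≤ 26515 is false
  target branch ∈ {develop, hotfix, main}: hotfix is in the set → true
  NOT targets protected branch: no → true
  lines changed ≥ 25479: 28043 ≥ 25479 is true
  files changed ≥ 728: 163 ≥ 728 is false
  NOT has `do-not-merge` label: yes → false
  has merge conflicts: no → false
Combine:
[1.1] NOT false = true
[1] true AND false AND true = false
[2.1] NOT false = true
[2] true AND false = false
[3.1] NOT true = false
[3.2] NOT false = true
[3] false AND true = false
[4] false AND false = false
[5.2] NOT true = false
[5] true AND false AND true = false
[6] false AND false AND false = false
[root] false OR false OR false OR false OR false OR false = false
Overall: false → blocked

Blocked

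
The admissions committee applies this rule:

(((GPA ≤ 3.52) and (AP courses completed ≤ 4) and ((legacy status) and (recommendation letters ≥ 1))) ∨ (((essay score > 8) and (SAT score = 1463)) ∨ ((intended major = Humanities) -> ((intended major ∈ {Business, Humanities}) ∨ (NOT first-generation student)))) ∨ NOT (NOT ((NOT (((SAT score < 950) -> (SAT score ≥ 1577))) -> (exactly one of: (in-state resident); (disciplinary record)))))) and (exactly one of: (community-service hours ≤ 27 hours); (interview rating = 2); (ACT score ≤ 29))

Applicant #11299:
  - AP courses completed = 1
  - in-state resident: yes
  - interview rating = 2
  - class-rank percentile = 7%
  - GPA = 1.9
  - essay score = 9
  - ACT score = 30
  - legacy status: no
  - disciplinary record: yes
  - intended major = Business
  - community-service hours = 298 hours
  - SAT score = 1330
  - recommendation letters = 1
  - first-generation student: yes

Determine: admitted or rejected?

Atomic conditions:
  GPA ≤ 3.52: 1.9 ≤ 3.52 is true
  AP courses completed ≤ 4: 1 ≤ 4 is true
  legacy status: no → false
  recommendation letters ≥ 1: 1 ≥ 1 is true
  essay score > 8: 9 > 8 is true
  SAT score = 1463: 1330 == 1463 is false
  intended major = Humanities: Business == Humanities is false
  intended major ∈ {Business, Humanities}: Business is in the set → true
  NOT first-generation student: yes → false
  SAT score < 950: 1330 < 950 is false
  SAT score ≥ 1577: 1330 ≥ 1577 is false
  in-state resident: yes → true
  disciplinary record: yes → true
  community-service hours ≤ 27 hours: 298 ≤ 27 is false
  interview rating = 2: 2 == 2 is true
  ACT score ≤ 29: 30 ≤ 29 is false
Combine:
[1.1.3] false AND true = false
[1.1] true AND true AND false = false
[1.2.1] true AND false = false
[1.2.2.2] true OR false = true
[1.2.2] false → true (antecedent false ⇒ implication holds) = true
[1.2] false OR true = true
[1.3.1.1.1.1] false → false (antecedent false ⇒ implication holds) = true
[1.3.1.1.1] NOT true = false
[1.3.1.1.2] exactly-one(true, true) = false
[1.3.1.1] false → false (antecedent false ⇒ implication holds) = true
[1.3.1] NOT true = false
[1.3] NOT false = true
[1] false OR true OR true = true
[2] exactly-one(false, true, false) = true
[root] true AND true = true
Overall: true → admitted

Admitted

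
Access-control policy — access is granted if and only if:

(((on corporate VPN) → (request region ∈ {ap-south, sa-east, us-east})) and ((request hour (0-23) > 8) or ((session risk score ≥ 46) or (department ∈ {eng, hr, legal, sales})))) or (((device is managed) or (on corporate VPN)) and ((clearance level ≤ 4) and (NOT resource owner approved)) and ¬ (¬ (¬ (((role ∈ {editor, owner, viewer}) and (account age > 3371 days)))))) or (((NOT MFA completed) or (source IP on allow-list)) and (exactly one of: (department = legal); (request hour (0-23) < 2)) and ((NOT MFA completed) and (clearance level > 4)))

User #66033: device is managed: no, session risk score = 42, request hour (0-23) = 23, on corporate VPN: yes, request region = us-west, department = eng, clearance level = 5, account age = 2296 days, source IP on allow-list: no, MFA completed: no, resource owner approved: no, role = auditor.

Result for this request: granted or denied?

Atomic conditions:
  on corporate VPN: yes → true
  request region ∈ {ap-south, sa-east, us-east}: us-west is not in the set → false
  request hour (0-23) > 8: 23 > 8 is true
  session risk score ≥ 46: 42 ≥ 46 is false
  department ∈ {eng, hr, legal, sales}: eng is in the set → true
  device is managed: no → false
  clearance level ≤ 4: 5 ≤ 4 is false
  NOT resource owner approved: no → true
  role ∈ {editor, owner, viewer}: auditor is not in the set → false
  account age > 3371 days: 2296 > 3371 is false
  NOT MFA completed: no → true
  source IP on allow-list: no → false
  department = legal: eng == legal is false
  request hour (0-23) < 2: 23 < 2 is false
  clearance level > 4: 5 > 4 is true
Combine:
[1.1] true → false = false
[1.2.2] false OR true = true
[1.2] true OR true = true
[1] false AND true = false
[2.1] false OR true = true
[2.2] false AND true = false
[2.3.1.1.1] false AND false = false
[2.3.1.1] NOT false = true
[2.3.1] NOT true = false
[2.3] NOT false = true
[2] true AND false AND true = false
[3.1] true OR false = true
[3.2] exactly-one(false, false) = false
[3.3] true AND true = true
[3] true AND false AND true = false
[root] false OR false OR false = false
Overall: false → denied

Denied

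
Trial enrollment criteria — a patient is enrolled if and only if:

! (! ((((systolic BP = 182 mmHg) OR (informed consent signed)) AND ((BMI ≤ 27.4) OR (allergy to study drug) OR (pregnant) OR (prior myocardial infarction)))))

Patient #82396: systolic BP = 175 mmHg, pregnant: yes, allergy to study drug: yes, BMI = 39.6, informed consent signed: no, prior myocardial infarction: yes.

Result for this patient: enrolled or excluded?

Excluded

Atomic conditions:
  systolic BP = 182 mmHg: 175 == 182 is false
  informed consent signed: no → false
  BMI ≤ 27.4: 39.6 ≤ 27.4 is false
  allergy to study drug: yes → true
  pregnant: yes → true
  prior myocardial infarction: yes → true
Combine:
[1.1.1] false OR false = false
[1.1.2] false OR true OR true OR true = true
[1.1] false AND true = false
[1] NOT false = true
[root] NOT true = false
Overall: false → excluded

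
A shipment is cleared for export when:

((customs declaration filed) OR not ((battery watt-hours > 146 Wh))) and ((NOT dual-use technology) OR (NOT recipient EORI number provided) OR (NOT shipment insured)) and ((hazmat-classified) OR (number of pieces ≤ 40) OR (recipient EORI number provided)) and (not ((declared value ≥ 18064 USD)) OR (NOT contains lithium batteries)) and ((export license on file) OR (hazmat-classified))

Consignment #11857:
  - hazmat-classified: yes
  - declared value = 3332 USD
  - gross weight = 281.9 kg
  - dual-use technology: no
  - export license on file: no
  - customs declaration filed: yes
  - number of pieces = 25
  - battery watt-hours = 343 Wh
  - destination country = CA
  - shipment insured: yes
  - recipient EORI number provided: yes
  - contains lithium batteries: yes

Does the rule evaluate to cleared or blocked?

Cleared

Atomic conditions:
  customs declaration filed: yes → true
  battery watt-hours > 146 Wh: 343 > 146 is true
  NOT dual-use technology: no → true
  NOT recipient EORI number provided: yes → false
  NOT shipment insured: yes → false
  hazmat-classified: yes → true
  number of pieces ≤ 40: 25 ≤ 40 is true
  recipient EORI number provided: yes → true
  declared value ≥ 18064 USD: 3332 ≥ 18064 is false
  NOT contains lithium batteries: yes → false
  export license on file: no → false
Combine:
[1.2] NOT true = false
[1] true OR false = true
[2] true OR false OR false = true
[3] true OR true OR true = true
[4.1] NOT false = true
[4] true OR false = true
[5] false OR true = true
[root] true AND true AND true AND true AND true = true
Overall: true → cleared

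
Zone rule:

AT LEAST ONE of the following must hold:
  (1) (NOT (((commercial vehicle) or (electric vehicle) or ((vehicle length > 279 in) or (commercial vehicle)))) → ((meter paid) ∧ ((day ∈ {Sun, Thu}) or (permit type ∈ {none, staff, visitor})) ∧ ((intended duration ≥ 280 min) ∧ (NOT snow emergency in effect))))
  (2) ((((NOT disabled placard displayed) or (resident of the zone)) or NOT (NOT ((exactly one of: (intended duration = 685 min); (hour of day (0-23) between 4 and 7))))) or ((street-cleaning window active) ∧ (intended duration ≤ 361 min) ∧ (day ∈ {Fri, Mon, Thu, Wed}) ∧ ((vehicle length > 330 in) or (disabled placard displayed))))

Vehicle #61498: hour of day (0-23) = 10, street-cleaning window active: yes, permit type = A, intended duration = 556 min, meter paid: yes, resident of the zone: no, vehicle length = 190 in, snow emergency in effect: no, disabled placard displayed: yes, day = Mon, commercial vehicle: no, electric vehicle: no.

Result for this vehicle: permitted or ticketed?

Atomic conditions:
  commercial vehicle: no → false
  electric vehicle: no → false
  vehicle length > 279 in: 190 > 279 is false
  meter paid: yes → true
  day ∈ {Sun, Thu}: Mon is not in the set → false
  permit type ∈ {none, staff, visitor}: A is not in the set → false
  intended duration ≥ 280 min: 556 ≥ 280 is true
  NOT snow emergency in effect: no → true
  NOT disabled placard displayed: yes → false
  resident of the zone: no → false
  intended duration = 685 min: 556 == 685 is false
  hour of day (0-23) between 4 and 7: 10 in [4, 7] is false
  street-cleaning window active: yes → true
  intended duration ≤ 361 min: 556 ≤ 361 is false
  day ∈ {Fri, Mon, Thu, Wed}: Mon is in the set → true
  vehicle length > 330 in: 190 > 330 is false
  disabled placard displayed: yes → true
Combine:
[1.1.1.3] false OR false = false
[1.1.1] false OR false OR false = false
[1.1] NOT false = true
[1.2.2] false OR false = false
[1.2.3] true AND true = true
[1.2] true AND false AND true = false
[1] true → false = false
[2.1.1] false OR false = false
[2.1.2.1.1] exactly-one(false, false) = false
[2.1.2.1] NOT false = true
[2.1.2] NOT true = false
[2.1] false OR false = false
[2.2.4] false OR true = true
[2.2] true AND false AND true AND true = false
[2] false OR false = false
[root] false OR false = false
Overall: false → ticketed

Ticketed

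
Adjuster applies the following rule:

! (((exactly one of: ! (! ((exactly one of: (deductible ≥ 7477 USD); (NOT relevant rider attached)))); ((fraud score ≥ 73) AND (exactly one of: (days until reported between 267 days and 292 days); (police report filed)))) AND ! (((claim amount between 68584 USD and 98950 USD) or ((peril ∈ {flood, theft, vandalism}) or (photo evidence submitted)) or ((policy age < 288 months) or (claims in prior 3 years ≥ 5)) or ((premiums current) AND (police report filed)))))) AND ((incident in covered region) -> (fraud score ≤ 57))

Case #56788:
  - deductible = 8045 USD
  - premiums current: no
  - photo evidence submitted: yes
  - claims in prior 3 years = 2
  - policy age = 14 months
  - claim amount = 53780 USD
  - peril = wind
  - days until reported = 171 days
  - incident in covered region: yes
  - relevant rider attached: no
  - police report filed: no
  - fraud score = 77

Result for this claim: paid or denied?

Denied

Atomic conditions:
  deductible ≥ 7477 USD: 8045 ≥ 7477 is true
  NOT relevant rider attached: no → true
  fraud score ≥ 73: 77 ≥ 73 is true
  days until reported between 267 days and 292 days: 171 in [267, 292] is false
  police report filed: no → false
  claim amount between 68584 USD and 98950 USD: 53780 in [68584, 98950] is false
  peril ∈ {flood, theft, vandalism}: wind is not in the set → false
  photo evidence submitted: yes → true
  policy age < 288 months: 14 < 288 is true
  claims in prior 3 years ≥ 5: 2 ≥ 5 is false
  premiums current: no → false
  incident in covered region: yes → true
  fraud score ≤ 57: 77 ≤ 57 is false
Combine:
[1.1.1.1.1.1] exactly-one(true, true) = false
[1.1.1.1.1] NOT false = true
[1.1.1.1] NOT true = false
[1.1.1.2.2] exactly-one(false, false) = false
[1.1.1.2] true AND false = false
[1.1.1] exactly-one(false, false) = false
[1.1.2.1.2] false OR true = true
[1.1.2.1.3] true OR false = true
[1.1.2.1.4] false AND false = false
[1.1.2.1] false OR true OR true OR false = true
[1.1.2] NOT true = false
[1.1] false AND false = false
[1] NOT false = true
[2] true → false = false
[root] true AND false = false
Overall: false → denied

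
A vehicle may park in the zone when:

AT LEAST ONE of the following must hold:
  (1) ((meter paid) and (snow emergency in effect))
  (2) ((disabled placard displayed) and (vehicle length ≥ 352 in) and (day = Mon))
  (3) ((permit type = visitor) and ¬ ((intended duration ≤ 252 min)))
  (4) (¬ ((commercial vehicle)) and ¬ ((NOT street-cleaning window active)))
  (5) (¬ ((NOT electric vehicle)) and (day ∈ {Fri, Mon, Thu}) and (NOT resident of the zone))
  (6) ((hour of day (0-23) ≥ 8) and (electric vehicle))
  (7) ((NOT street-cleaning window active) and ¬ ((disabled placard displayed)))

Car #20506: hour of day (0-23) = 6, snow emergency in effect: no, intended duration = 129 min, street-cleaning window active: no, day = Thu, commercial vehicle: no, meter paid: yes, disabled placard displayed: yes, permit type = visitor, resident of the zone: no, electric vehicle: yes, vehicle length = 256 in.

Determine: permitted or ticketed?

Atomic conditions:
  meter paid: yes → true
  snow emergency in effect: no → false
  disabled placard displayed: yes → true
  vehicle length ≥ 352 in: 256 ≥ 352 is false
  day = Mon: Thu == Mon is false
  permit type = visitor: visitor == visitor is true
  intended duration ≤ 252 min: 129 ≤ 252 is true
  commercial vehicle: no → false
  NOT street-cleaning window active: no → true
  NOT electric vehicle: yes → false
  day ∈ {Fri, Mon, Thu}: Thu is in the set → true
  NOT resident of the zone: no → true
  hour of day (0-23) ≥ 8: 6 ≥ 8 is false
  electric vehicle: yes → true
Combine:
[1] true AND false = false
[2] true AND false AND false = false
[3.2] NOT true = false
[3] true AND false = false
[4.1] NOT false = true
[4.2] NOT true = false
[4] true AND false = false
[5.1] NOT false = true
[5] true AND true AND true = true
[6] false AND true = false
[7.2] NOT true = false
[7] true AND false = false
[root] false OR false OR false OR false OR true OR false OR false = true
Overall: true → permitted

Permitted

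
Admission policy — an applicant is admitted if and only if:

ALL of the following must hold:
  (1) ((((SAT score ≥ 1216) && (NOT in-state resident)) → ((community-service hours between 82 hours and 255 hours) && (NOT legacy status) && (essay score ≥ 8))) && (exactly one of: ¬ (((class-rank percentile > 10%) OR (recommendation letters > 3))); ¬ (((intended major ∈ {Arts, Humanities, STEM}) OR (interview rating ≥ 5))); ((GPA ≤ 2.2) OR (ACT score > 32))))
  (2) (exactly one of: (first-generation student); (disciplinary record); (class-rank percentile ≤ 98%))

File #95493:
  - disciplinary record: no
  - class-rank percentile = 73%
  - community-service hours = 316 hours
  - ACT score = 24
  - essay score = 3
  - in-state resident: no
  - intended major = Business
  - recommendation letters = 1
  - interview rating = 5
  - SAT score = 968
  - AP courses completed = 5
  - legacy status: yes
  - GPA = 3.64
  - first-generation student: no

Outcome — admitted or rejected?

Atomic conditions:
  SAT score ≥ 1216: 968 ≥ 1216 is false
  NOT in-state resident: no → true
  community-service hours between 82 hours and 255 hours: 316 in [82, 255] is false
  NOT legacy status: yes → false
  essay score ≥ 8: 3 ≥ 8 is false
  class-rank percentile > 10%: 73 > 10 is true
  recommendation letters > 3: 1 > 3 is false
  intended major ∈ {Arts, Humanities, STEM}: Business is not in the set → false
  interview rating ≥ 5: 5 ≥ 5 is true
  GPA ≤ 2.2: 3.64 ≤ 2.2 is false
  ACT score > 32: 24 > 32 is false
  first-generation student: no → false
  disciplinary record: no → false
  class-rank percentile ≤ 98%: 73 ≤ 98 is true
Combine:
[1.1.1] false AND true = false
[1.1.2] false AND false AND false = false
[1.1] false → false (antecedent false ⇒ implication holds) = true
[1.2.1.1] true OR false = true
[1.2.1] NOT true = false
[1.2.2.1] false OR true = true
[1.2.2] NOT true = false
[1.2.3] false OR false = false
[1.2] exactly-one(false, false, false) = false
[1] true AND false = false
[2] exactly-one(false, false, true) = true
[root] false AND true = false
Overall: false → rejected

Rejected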